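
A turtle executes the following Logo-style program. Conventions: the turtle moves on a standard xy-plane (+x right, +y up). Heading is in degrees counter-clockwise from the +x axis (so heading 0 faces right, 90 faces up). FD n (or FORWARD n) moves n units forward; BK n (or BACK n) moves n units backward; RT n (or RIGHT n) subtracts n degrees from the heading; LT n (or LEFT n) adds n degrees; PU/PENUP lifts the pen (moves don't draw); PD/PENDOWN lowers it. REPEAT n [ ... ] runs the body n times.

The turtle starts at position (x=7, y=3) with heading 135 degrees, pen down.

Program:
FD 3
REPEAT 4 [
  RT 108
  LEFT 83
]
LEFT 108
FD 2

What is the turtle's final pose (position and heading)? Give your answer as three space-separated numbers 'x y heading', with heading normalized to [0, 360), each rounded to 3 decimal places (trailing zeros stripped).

Answer: 3.281 6.325 143

Derivation:
Executing turtle program step by step:
Start: pos=(7,3), heading=135, pen down
FD 3: (7,3) -> (4.879,5.121) [heading=135, draw]
REPEAT 4 [
  -- iteration 1/4 --
  RT 108: heading 135 -> 27
  LT 83: heading 27 -> 110
  -- iteration 2/4 --
  RT 108: heading 110 -> 2
  LT 83: heading 2 -> 85
  -- iteration 3/4 --
  RT 108: heading 85 -> 337
  LT 83: heading 337 -> 60
  -- iteration 4/4 --
  RT 108: heading 60 -> 312
  LT 83: heading 312 -> 35
]
LT 108: heading 35 -> 143
FD 2: (4.879,5.121) -> (3.281,6.325) [heading=143, draw]
Final: pos=(3.281,6.325), heading=143, 2 segment(s) drawn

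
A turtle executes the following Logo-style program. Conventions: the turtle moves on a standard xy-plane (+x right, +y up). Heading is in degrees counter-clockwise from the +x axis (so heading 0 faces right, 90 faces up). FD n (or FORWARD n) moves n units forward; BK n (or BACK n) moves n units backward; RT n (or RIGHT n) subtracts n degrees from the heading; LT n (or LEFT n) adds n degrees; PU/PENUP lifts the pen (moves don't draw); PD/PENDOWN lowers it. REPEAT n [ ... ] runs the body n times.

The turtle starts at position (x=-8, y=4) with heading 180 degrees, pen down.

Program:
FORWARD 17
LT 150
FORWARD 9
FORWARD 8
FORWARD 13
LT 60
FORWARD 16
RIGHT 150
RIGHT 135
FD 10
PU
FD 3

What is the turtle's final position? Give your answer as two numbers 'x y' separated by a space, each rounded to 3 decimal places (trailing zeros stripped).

Answer: 11.473 9.557

Derivation:
Executing turtle program step by step:
Start: pos=(-8,4), heading=180, pen down
FD 17: (-8,4) -> (-25,4) [heading=180, draw]
LT 150: heading 180 -> 330
FD 9: (-25,4) -> (-17.206,-0.5) [heading=330, draw]
FD 8: (-17.206,-0.5) -> (-10.278,-4.5) [heading=330, draw]
FD 13: (-10.278,-4.5) -> (0.981,-11) [heading=330, draw]
LT 60: heading 330 -> 30
FD 16: (0.981,-11) -> (14.837,-3) [heading=30, draw]
RT 150: heading 30 -> 240
RT 135: heading 240 -> 105
FD 10: (14.837,-3) -> (12.249,6.659) [heading=105, draw]
PU: pen up
FD 3: (12.249,6.659) -> (11.473,9.557) [heading=105, move]
Final: pos=(11.473,9.557), heading=105, 6 segment(s) drawn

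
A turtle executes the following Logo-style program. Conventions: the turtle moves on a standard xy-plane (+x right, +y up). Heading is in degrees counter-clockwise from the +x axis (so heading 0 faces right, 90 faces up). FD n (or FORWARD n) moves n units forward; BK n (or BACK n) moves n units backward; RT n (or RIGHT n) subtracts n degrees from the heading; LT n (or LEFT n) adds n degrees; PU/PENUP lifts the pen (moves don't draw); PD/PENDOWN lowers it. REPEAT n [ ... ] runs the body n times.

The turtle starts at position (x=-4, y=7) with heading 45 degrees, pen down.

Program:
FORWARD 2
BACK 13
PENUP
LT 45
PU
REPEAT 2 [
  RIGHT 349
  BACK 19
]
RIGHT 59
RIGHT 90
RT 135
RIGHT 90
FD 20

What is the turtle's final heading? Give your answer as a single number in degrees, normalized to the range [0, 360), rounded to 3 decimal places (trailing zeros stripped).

Answer: 98

Derivation:
Executing turtle program step by step:
Start: pos=(-4,7), heading=45, pen down
FD 2: (-4,7) -> (-2.586,8.414) [heading=45, draw]
BK 13: (-2.586,8.414) -> (-11.778,-0.778) [heading=45, draw]
PU: pen up
LT 45: heading 45 -> 90
PU: pen up
REPEAT 2 [
  -- iteration 1/2 --
  RT 349: heading 90 -> 101
  BK 19: (-11.778,-0.778) -> (-8.153,-19.429) [heading=101, move]
  -- iteration 2/2 --
  RT 349: heading 101 -> 112
  BK 19: (-8.153,-19.429) -> (-1.035,-37.046) [heading=112, move]
]
RT 59: heading 112 -> 53
RT 90: heading 53 -> 323
RT 135: heading 323 -> 188
RT 90: heading 188 -> 98
FD 20: (-1.035,-37.046) -> (-3.819,-17.24) [heading=98, move]
Final: pos=(-3.819,-17.24), heading=98, 2 segment(s) drawn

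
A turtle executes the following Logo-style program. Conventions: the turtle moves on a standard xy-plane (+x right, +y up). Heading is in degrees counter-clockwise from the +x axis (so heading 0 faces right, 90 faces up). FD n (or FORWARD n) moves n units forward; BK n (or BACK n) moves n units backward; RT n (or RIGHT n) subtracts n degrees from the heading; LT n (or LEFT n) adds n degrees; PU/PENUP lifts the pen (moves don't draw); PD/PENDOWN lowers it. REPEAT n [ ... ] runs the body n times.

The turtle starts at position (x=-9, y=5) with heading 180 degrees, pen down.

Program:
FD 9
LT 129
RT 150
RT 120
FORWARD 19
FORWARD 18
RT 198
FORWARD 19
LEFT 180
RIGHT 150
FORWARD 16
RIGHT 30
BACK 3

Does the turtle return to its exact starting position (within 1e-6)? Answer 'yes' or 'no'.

Answer: no

Derivation:
Executing turtle program step by step:
Start: pos=(-9,5), heading=180, pen down
FD 9: (-9,5) -> (-18,5) [heading=180, draw]
LT 129: heading 180 -> 309
RT 150: heading 309 -> 159
RT 120: heading 159 -> 39
FD 19: (-18,5) -> (-3.234,16.957) [heading=39, draw]
FD 18: (-3.234,16.957) -> (10.754,28.285) [heading=39, draw]
RT 198: heading 39 -> 201
FD 19: (10.754,28.285) -> (-6.984,21.476) [heading=201, draw]
LT 180: heading 201 -> 21
RT 150: heading 21 -> 231
FD 16: (-6.984,21.476) -> (-17.053,9.042) [heading=231, draw]
RT 30: heading 231 -> 201
BK 3: (-17.053,9.042) -> (-14.252,10.117) [heading=201, draw]
Final: pos=(-14.252,10.117), heading=201, 6 segment(s) drawn

Start position: (-9, 5)
Final position: (-14.252, 10.117)
Distance = 7.332; >= 1e-6 -> NOT closed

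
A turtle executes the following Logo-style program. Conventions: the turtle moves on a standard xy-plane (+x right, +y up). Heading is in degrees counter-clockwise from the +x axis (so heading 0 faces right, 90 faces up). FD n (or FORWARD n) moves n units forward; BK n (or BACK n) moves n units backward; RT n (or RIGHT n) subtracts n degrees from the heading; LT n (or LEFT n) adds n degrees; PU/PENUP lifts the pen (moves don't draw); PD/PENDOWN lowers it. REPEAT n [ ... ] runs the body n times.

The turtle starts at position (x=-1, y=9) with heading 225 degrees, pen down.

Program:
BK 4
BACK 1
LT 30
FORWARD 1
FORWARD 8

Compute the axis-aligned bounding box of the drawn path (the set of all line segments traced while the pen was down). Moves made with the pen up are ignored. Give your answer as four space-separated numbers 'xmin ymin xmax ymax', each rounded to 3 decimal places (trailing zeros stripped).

Answer: -1 3.842 2.536 12.536

Derivation:
Executing turtle program step by step:
Start: pos=(-1,9), heading=225, pen down
BK 4: (-1,9) -> (1.828,11.828) [heading=225, draw]
BK 1: (1.828,11.828) -> (2.536,12.536) [heading=225, draw]
LT 30: heading 225 -> 255
FD 1: (2.536,12.536) -> (2.277,11.57) [heading=255, draw]
FD 8: (2.277,11.57) -> (0.206,3.842) [heading=255, draw]
Final: pos=(0.206,3.842), heading=255, 4 segment(s) drawn

Segment endpoints: x in {-1, 0.206, 1.828, 2.277, 2.536}, y in {3.842, 9, 11.57, 11.828, 12.536}
xmin=-1, ymin=3.842, xmax=2.536, ymax=12.536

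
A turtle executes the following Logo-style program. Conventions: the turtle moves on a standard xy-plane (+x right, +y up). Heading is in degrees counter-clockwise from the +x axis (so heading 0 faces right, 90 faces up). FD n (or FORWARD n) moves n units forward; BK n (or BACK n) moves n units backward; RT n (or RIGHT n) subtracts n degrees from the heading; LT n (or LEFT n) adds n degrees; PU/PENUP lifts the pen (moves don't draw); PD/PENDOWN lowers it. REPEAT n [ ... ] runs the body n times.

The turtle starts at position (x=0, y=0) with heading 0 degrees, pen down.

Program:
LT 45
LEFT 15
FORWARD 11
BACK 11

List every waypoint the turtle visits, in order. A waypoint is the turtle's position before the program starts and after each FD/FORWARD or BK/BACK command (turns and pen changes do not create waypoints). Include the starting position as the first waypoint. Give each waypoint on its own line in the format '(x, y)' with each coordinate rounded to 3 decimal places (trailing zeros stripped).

Executing turtle program step by step:
Start: pos=(0,0), heading=0, pen down
LT 45: heading 0 -> 45
LT 15: heading 45 -> 60
FD 11: (0,0) -> (5.5,9.526) [heading=60, draw]
BK 11: (5.5,9.526) -> (0,0) [heading=60, draw]
Final: pos=(0,0), heading=60, 2 segment(s) drawn
Waypoints (3 total):
(0, 0)
(5.5, 9.526)
(0, 0)

Answer: (0, 0)
(5.5, 9.526)
(0, 0)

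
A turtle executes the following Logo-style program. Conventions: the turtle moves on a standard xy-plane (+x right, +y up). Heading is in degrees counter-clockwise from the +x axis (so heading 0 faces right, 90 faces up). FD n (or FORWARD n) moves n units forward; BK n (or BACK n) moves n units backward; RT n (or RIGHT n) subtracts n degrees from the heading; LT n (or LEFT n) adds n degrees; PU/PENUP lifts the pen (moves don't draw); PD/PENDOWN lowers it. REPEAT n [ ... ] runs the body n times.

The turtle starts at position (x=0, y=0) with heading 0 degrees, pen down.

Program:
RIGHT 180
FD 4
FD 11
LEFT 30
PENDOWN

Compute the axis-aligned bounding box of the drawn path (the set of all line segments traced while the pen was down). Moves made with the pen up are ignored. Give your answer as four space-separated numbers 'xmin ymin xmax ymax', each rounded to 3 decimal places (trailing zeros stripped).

Answer: -15 0 0 0

Derivation:
Executing turtle program step by step:
Start: pos=(0,0), heading=0, pen down
RT 180: heading 0 -> 180
FD 4: (0,0) -> (-4,0) [heading=180, draw]
FD 11: (-4,0) -> (-15,0) [heading=180, draw]
LT 30: heading 180 -> 210
PD: pen down
Final: pos=(-15,0), heading=210, 2 segment(s) drawn

Segment endpoints: x in {-15, -4, 0}, y in {0, 0, 0}
xmin=-15, ymin=0, xmax=0, ymax=0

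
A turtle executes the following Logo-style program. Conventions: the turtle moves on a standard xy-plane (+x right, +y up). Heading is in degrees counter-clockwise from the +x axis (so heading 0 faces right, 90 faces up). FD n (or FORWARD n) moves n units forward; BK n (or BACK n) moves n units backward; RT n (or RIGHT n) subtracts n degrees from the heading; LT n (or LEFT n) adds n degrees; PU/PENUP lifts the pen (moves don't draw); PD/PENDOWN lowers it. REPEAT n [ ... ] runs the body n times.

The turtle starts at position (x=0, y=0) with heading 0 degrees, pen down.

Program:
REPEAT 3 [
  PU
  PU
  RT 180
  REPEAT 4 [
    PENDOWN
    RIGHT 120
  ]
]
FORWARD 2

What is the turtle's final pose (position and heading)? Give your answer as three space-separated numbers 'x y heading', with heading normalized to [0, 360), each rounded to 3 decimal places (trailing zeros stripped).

Answer: -2 0 180

Derivation:
Executing turtle program step by step:
Start: pos=(0,0), heading=0, pen down
REPEAT 3 [
  -- iteration 1/3 --
  PU: pen up
  PU: pen up
  RT 180: heading 0 -> 180
  REPEAT 4 [
    -- iteration 1/4 --
    PD: pen down
    RT 120: heading 180 -> 60
    -- iteration 2/4 --
    PD: pen down
    RT 120: heading 60 -> 300
    -- iteration 3/4 --
    PD: pen down
    RT 120: heading 300 -> 180
    -- iteration 4/4 --
    PD: pen down
    RT 120: heading 180 -> 60
  ]
  -- iteration 2/3 --
  PU: pen up
  PU: pen up
  RT 180: heading 60 -> 240
  REPEAT 4 [
    -- iteration 1/4 --
    PD: pen down
    RT 120: heading 240 -> 120
    -- iteration 2/4 --
    PD: pen down
    RT 120: heading 120 -> 0
    -- iteration 3/4 --
    PD: pen down
    RT 120: heading 0 -> 240
    -- iteration 4/4 --
    PD: pen down
    RT 120: heading 240 -> 120
  ]
  -- iteration 3/3 --
  PU: pen up
  PU: pen up
  RT 180: heading 120 -> 300
  REPEAT 4 [
    -- iteration 1/4 --
    PD: pen down
    RT 120: heading 300 -> 180
    -- iteration 2/4 --
    PD: pen down
    RT 120: heading 180 -> 60
    -- iteration 3/4 --
    PD: pen down
    RT 120: heading 60 -> 300
    -- iteration 4/4 --
    PD: pen down
    RT 120: heading 300 -> 180
  ]
]
FD 2: (0,0) -> (-2,0) [heading=180, draw]
Final: pos=(-2,0), heading=180, 1 segment(s) drawn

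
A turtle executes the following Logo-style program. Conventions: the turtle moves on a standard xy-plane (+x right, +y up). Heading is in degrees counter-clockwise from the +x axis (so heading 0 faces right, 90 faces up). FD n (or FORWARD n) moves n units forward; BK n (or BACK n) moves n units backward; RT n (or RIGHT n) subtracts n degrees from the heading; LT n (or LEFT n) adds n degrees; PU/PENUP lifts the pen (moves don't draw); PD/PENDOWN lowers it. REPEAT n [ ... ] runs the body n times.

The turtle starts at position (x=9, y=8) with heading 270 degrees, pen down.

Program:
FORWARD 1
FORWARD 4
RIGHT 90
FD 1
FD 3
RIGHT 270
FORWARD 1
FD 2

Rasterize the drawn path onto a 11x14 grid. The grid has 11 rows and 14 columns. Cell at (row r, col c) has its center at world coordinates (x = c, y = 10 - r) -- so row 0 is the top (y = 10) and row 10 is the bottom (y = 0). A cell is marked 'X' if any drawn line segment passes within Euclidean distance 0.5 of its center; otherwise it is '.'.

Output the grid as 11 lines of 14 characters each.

Answer: ..............
..............
.........X....
.........X....
.........X....
.........X....
.........X....
.....XXXXX....
.....X........
.....X........
.....X........

Derivation:
Segment 0: (9,8) -> (9,7)
Segment 1: (9,7) -> (9,3)
Segment 2: (9,3) -> (8,3)
Segment 3: (8,3) -> (5,3)
Segment 4: (5,3) -> (5,2)
Segment 5: (5,2) -> (5,0)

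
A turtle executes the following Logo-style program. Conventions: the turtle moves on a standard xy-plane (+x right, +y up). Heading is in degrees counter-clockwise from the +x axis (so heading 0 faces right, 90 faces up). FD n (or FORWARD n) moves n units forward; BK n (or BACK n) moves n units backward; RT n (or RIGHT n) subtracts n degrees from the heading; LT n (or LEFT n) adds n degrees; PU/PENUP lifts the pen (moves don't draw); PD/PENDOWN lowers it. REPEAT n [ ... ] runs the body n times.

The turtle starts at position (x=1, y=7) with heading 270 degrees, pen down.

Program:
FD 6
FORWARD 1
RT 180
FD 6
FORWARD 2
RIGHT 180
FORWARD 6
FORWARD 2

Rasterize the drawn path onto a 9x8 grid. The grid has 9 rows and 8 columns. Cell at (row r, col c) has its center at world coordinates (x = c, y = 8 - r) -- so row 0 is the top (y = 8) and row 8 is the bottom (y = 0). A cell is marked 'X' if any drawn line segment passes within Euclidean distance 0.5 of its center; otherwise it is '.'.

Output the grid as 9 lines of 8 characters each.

Answer: .X......
.X......
.X......
.X......
.X......
.X......
.X......
.X......
.X......

Derivation:
Segment 0: (1,7) -> (1,1)
Segment 1: (1,1) -> (1,0)
Segment 2: (1,0) -> (1,6)
Segment 3: (1,6) -> (1,8)
Segment 4: (1,8) -> (1,2)
Segment 5: (1,2) -> (1,0)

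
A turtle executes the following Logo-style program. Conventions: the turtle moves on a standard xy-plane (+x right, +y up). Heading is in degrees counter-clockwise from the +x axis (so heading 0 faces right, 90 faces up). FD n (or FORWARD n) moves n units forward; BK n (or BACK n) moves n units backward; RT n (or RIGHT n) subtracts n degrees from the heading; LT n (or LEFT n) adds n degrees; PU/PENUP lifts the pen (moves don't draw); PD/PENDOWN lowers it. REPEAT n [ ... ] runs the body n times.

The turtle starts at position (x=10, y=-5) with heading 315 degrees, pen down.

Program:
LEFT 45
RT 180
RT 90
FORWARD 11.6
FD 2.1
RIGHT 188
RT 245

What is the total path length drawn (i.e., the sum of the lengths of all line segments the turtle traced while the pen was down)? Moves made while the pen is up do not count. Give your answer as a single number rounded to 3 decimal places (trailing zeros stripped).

Executing turtle program step by step:
Start: pos=(10,-5), heading=315, pen down
LT 45: heading 315 -> 0
RT 180: heading 0 -> 180
RT 90: heading 180 -> 90
FD 11.6: (10,-5) -> (10,6.6) [heading=90, draw]
FD 2.1: (10,6.6) -> (10,8.7) [heading=90, draw]
RT 188: heading 90 -> 262
RT 245: heading 262 -> 17
Final: pos=(10,8.7), heading=17, 2 segment(s) drawn

Segment lengths:
  seg 1: (10,-5) -> (10,6.6), length = 11.6
  seg 2: (10,6.6) -> (10,8.7), length = 2.1
Total = 13.7

Answer: 13.7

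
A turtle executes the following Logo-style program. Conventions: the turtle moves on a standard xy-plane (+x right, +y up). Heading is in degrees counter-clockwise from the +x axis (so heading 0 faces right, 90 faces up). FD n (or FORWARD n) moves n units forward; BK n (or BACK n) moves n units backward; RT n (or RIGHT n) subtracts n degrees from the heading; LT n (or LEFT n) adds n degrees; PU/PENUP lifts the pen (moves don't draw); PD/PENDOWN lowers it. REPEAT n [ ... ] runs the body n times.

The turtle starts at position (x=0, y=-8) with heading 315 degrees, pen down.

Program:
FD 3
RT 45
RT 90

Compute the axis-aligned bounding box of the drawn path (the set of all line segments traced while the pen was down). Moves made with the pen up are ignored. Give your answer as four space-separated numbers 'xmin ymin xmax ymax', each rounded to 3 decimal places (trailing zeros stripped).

Executing turtle program step by step:
Start: pos=(0,-8), heading=315, pen down
FD 3: (0,-8) -> (2.121,-10.121) [heading=315, draw]
RT 45: heading 315 -> 270
RT 90: heading 270 -> 180
Final: pos=(2.121,-10.121), heading=180, 1 segment(s) drawn

Segment endpoints: x in {0, 2.121}, y in {-10.121, -8}
xmin=0, ymin=-10.121, xmax=2.121, ymax=-8

Answer: 0 -10.121 2.121 -8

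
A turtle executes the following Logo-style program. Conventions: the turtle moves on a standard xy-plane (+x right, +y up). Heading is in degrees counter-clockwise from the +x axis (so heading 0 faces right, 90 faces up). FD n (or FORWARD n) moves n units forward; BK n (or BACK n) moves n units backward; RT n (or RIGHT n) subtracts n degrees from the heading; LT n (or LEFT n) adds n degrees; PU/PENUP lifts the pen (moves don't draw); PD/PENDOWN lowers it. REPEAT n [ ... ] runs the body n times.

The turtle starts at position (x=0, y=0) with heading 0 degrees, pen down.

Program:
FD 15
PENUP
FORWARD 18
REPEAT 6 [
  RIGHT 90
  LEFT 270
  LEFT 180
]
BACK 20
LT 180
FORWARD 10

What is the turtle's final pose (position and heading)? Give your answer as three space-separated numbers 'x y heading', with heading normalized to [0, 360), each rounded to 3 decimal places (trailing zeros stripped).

Answer: 3 0 180

Derivation:
Executing turtle program step by step:
Start: pos=(0,0), heading=0, pen down
FD 15: (0,0) -> (15,0) [heading=0, draw]
PU: pen up
FD 18: (15,0) -> (33,0) [heading=0, move]
REPEAT 6 [
  -- iteration 1/6 --
  RT 90: heading 0 -> 270
  LT 270: heading 270 -> 180
  LT 180: heading 180 -> 0
  -- iteration 2/6 --
  RT 90: heading 0 -> 270
  LT 270: heading 270 -> 180
  LT 180: heading 180 -> 0
  -- iteration 3/6 --
  RT 90: heading 0 -> 270
  LT 270: heading 270 -> 180
  LT 180: heading 180 -> 0
  -- iteration 4/6 --
  RT 90: heading 0 -> 270
  LT 270: heading 270 -> 180
  LT 180: heading 180 -> 0
  -- iteration 5/6 --
  RT 90: heading 0 -> 270
  LT 270: heading 270 -> 180
  LT 180: heading 180 -> 0
  -- iteration 6/6 --
  RT 90: heading 0 -> 270
  LT 270: heading 270 -> 180
  LT 180: heading 180 -> 0
]
BK 20: (33,0) -> (13,0) [heading=0, move]
LT 180: heading 0 -> 180
FD 10: (13,0) -> (3,0) [heading=180, move]
Final: pos=(3,0), heading=180, 1 segment(s) drawn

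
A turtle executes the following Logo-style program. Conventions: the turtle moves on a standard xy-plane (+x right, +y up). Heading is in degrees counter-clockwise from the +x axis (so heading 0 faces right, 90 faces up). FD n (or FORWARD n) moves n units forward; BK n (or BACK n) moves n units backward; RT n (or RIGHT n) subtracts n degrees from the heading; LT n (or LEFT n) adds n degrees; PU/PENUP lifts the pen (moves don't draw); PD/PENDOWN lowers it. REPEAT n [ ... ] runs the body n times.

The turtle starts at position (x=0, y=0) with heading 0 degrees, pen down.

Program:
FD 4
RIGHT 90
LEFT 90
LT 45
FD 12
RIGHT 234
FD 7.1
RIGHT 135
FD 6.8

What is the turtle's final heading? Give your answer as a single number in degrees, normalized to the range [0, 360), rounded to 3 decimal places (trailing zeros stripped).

Executing turtle program step by step:
Start: pos=(0,0), heading=0, pen down
FD 4: (0,0) -> (4,0) [heading=0, draw]
RT 90: heading 0 -> 270
LT 90: heading 270 -> 0
LT 45: heading 0 -> 45
FD 12: (4,0) -> (12.485,8.485) [heading=45, draw]
RT 234: heading 45 -> 171
FD 7.1: (12.485,8.485) -> (5.473,9.596) [heading=171, draw]
RT 135: heading 171 -> 36
FD 6.8: (5.473,9.596) -> (10.974,13.593) [heading=36, draw]
Final: pos=(10.974,13.593), heading=36, 4 segment(s) drawn

Answer: 36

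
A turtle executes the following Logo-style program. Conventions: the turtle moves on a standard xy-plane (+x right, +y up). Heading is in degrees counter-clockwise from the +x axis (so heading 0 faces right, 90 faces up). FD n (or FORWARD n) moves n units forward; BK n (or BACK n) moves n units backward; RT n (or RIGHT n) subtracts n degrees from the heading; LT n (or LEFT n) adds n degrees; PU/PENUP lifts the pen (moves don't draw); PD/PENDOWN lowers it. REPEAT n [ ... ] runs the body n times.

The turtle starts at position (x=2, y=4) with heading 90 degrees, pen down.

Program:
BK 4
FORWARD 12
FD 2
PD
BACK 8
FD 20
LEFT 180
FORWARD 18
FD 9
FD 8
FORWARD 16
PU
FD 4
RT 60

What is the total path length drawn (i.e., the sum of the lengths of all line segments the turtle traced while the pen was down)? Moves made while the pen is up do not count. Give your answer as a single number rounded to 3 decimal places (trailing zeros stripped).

Answer: 97

Derivation:
Executing turtle program step by step:
Start: pos=(2,4), heading=90, pen down
BK 4: (2,4) -> (2,0) [heading=90, draw]
FD 12: (2,0) -> (2,12) [heading=90, draw]
FD 2: (2,12) -> (2,14) [heading=90, draw]
PD: pen down
BK 8: (2,14) -> (2,6) [heading=90, draw]
FD 20: (2,6) -> (2,26) [heading=90, draw]
LT 180: heading 90 -> 270
FD 18: (2,26) -> (2,8) [heading=270, draw]
FD 9: (2,8) -> (2,-1) [heading=270, draw]
FD 8: (2,-1) -> (2,-9) [heading=270, draw]
FD 16: (2,-9) -> (2,-25) [heading=270, draw]
PU: pen up
FD 4: (2,-25) -> (2,-29) [heading=270, move]
RT 60: heading 270 -> 210
Final: pos=(2,-29), heading=210, 9 segment(s) drawn

Segment lengths:
  seg 1: (2,4) -> (2,0), length = 4
  seg 2: (2,0) -> (2,12), length = 12
  seg 3: (2,12) -> (2,14), length = 2
  seg 4: (2,14) -> (2,6), length = 8
  seg 5: (2,6) -> (2,26), length = 20
  seg 6: (2,26) -> (2,8), length = 18
  seg 7: (2,8) -> (2,-1), length = 9
  seg 8: (2,-1) -> (2,-9), length = 8
  seg 9: (2,-9) -> (2,-25), length = 16
Total = 97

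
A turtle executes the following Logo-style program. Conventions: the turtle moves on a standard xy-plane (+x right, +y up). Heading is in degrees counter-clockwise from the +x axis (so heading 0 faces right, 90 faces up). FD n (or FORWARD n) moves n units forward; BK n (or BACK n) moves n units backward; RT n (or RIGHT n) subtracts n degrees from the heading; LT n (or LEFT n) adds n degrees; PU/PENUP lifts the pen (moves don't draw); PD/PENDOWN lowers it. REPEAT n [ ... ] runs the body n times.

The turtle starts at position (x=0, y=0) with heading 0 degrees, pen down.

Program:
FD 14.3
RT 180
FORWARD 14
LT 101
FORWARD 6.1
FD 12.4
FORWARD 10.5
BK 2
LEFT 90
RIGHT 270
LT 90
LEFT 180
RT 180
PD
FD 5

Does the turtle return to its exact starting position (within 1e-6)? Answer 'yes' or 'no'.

Executing turtle program step by step:
Start: pos=(0,0), heading=0, pen down
FD 14.3: (0,0) -> (14.3,0) [heading=0, draw]
RT 180: heading 0 -> 180
FD 14: (14.3,0) -> (0.3,0) [heading=180, draw]
LT 101: heading 180 -> 281
FD 6.1: (0.3,0) -> (1.464,-5.988) [heading=281, draw]
FD 12.4: (1.464,-5.988) -> (3.83,-18.16) [heading=281, draw]
FD 10.5: (3.83,-18.16) -> (5.833,-28.467) [heading=281, draw]
BK 2: (5.833,-28.467) -> (5.452,-26.504) [heading=281, draw]
LT 90: heading 281 -> 11
RT 270: heading 11 -> 101
LT 90: heading 101 -> 191
LT 180: heading 191 -> 11
RT 180: heading 11 -> 191
PD: pen down
FD 5: (5.452,-26.504) -> (0.544,-27.458) [heading=191, draw]
Final: pos=(0.544,-27.458), heading=191, 7 segment(s) drawn

Start position: (0, 0)
Final position: (0.544, -27.458)
Distance = 27.463; >= 1e-6 -> NOT closed

Answer: no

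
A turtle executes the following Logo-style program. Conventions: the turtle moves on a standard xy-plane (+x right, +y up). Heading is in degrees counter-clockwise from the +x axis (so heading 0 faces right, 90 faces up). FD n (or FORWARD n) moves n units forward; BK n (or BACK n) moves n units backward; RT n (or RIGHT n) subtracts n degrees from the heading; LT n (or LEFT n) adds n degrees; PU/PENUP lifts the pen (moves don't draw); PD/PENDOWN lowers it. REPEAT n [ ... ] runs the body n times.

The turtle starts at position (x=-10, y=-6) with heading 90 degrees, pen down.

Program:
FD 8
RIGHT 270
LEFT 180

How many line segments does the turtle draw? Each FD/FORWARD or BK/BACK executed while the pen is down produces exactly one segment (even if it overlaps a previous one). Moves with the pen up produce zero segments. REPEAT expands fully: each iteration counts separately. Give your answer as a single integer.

Executing turtle program step by step:
Start: pos=(-10,-6), heading=90, pen down
FD 8: (-10,-6) -> (-10,2) [heading=90, draw]
RT 270: heading 90 -> 180
LT 180: heading 180 -> 0
Final: pos=(-10,2), heading=0, 1 segment(s) drawn
Segments drawn: 1

Answer: 1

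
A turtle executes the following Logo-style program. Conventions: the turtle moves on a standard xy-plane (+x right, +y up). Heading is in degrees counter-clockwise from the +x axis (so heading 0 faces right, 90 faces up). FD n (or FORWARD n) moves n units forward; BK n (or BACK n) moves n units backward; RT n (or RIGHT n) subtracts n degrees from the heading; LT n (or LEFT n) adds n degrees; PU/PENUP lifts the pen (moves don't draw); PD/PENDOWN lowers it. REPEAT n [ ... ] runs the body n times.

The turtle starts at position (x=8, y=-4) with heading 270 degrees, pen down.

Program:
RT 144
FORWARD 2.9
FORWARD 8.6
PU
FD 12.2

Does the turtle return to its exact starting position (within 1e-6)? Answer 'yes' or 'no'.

Executing turtle program step by step:
Start: pos=(8,-4), heading=270, pen down
RT 144: heading 270 -> 126
FD 2.9: (8,-4) -> (6.295,-1.654) [heading=126, draw]
FD 8.6: (6.295,-1.654) -> (1.24,5.304) [heading=126, draw]
PU: pen up
FD 12.2: (1.24,5.304) -> (-5.931,15.174) [heading=126, move]
Final: pos=(-5.931,15.174), heading=126, 2 segment(s) drawn

Start position: (8, -4)
Final position: (-5.931, 15.174)
Distance = 23.7; >= 1e-6 -> NOT closed

Answer: no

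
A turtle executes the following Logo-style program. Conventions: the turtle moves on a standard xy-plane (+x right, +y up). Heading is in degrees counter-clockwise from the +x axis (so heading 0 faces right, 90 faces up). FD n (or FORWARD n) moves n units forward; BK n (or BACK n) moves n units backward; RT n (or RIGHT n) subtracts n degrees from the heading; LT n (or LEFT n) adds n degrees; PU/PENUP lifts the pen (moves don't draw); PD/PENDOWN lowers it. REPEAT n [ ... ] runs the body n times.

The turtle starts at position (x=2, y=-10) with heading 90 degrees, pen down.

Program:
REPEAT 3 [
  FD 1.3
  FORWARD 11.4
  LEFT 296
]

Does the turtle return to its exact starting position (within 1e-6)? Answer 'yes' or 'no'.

Executing turtle program step by step:
Start: pos=(2,-10), heading=90, pen down
REPEAT 3 [
  -- iteration 1/3 --
  FD 1.3: (2,-10) -> (2,-8.7) [heading=90, draw]
  FD 11.4: (2,-8.7) -> (2,2.7) [heading=90, draw]
  LT 296: heading 90 -> 26
  -- iteration 2/3 --
  FD 1.3: (2,2.7) -> (3.168,3.27) [heading=26, draw]
  FD 11.4: (3.168,3.27) -> (13.415,8.267) [heading=26, draw]
  LT 296: heading 26 -> 322
  -- iteration 3/3 --
  FD 1.3: (13.415,8.267) -> (14.439,7.467) [heading=322, draw]
  FD 11.4: (14.439,7.467) -> (23.422,0.448) [heading=322, draw]
  LT 296: heading 322 -> 258
]
Final: pos=(23.422,0.448), heading=258, 6 segment(s) drawn

Start position: (2, -10)
Final position: (23.422, 0.448)
Distance = 23.835; >= 1e-6 -> NOT closed

Answer: no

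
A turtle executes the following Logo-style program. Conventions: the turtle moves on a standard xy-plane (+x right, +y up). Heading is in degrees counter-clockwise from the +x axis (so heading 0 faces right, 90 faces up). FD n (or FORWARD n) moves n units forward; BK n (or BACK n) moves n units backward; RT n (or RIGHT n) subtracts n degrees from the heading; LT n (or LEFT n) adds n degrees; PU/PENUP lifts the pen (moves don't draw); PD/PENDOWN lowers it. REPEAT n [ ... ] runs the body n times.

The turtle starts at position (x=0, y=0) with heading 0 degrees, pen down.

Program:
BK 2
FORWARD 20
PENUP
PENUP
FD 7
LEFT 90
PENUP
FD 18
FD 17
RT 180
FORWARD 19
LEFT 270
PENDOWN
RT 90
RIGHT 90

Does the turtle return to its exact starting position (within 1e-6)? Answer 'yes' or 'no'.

Answer: no

Derivation:
Executing turtle program step by step:
Start: pos=(0,0), heading=0, pen down
BK 2: (0,0) -> (-2,0) [heading=0, draw]
FD 20: (-2,0) -> (18,0) [heading=0, draw]
PU: pen up
PU: pen up
FD 7: (18,0) -> (25,0) [heading=0, move]
LT 90: heading 0 -> 90
PU: pen up
FD 18: (25,0) -> (25,18) [heading=90, move]
FD 17: (25,18) -> (25,35) [heading=90, move]
RT 180: heading 90 -> 270
FD 19: (25,35) -> (25,16) [heading=270, move]
LT 270: heading 270 -> 180
PD: pen down
RT 90: heading 180 -> 90
RT 90: heading 90 -> 0
Final: pos=(25,16), heading=0, 2 segment(s) drawn

Start position: (0, 0)
Final position: (25, 16)
Distance = 29.682; >= 1e-6 -> NOT closed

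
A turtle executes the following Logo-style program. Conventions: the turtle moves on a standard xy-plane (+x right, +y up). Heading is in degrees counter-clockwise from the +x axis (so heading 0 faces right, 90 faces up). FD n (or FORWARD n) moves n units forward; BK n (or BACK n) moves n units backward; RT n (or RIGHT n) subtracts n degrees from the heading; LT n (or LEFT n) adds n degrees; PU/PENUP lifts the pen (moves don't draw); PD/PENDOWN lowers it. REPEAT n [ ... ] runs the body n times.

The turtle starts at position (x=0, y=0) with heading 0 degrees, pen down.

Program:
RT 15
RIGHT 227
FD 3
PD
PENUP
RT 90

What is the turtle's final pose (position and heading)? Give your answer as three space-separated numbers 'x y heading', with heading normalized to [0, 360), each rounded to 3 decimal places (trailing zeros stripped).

Executing turtle program step by step:
Start: pos=(0,0), heading=0, pen down
RT 15: heading 0 -> 345
RT 227: heading 345 -> 118
FD 3: (0,0) -> (-1.408,2.649) [heading=118, draw]
PD: pen down
PU: pen up
RT 90: heading 118 -> 28
Final: pos=(-1.408,2.649), heading=28, 1 segment(s) drawn

Answer: -1.408 2.649 28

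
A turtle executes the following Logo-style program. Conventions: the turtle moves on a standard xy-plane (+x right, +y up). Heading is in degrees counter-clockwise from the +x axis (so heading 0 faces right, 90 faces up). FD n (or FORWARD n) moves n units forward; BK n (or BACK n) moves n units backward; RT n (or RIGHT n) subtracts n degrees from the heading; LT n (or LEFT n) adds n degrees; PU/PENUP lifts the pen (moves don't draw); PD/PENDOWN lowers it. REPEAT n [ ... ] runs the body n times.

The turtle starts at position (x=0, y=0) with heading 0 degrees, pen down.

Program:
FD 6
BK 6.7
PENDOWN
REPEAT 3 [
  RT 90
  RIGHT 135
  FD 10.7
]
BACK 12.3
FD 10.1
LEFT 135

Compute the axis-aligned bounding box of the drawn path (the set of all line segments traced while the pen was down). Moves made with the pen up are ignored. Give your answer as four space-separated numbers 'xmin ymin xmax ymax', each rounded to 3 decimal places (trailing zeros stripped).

Executing turtle program step by step:
Start: pos=(0,0), heading=0, pen down
FD 6: (0,0) -> (6,0) [heading=0, draw]
BK 6.7: (6,0) -> (-0.7,0) [heading=0, draw]
PD: pen down
REPEAT 3 [
  -- iteration 1/3 --
  RT 90: heading 0 -> 270
  RT 135: heading 270 -> 135
  FD 10.7: (-0.7,0) -> (-8.266,7.566) [heading=135, draw]
  -- iteration 2/3 --
  RT 90: heading 135 -> 45
  RT 135: heading 45 -> 270
  FD 10.7: (-8.266,7.566) -> (-8.266,-3.134) [heading=270, draw]
  -- iteration 3/3 --
  RT 90: heading 270 -> 180
  RT 135: heading 180 -> 45
  FD 10.7: (-8.266,-3.134) -> (-0.7,4.432) [heading=45, draw]
]
BK 12.3: (-0.7,4.432) -> (-9.397,-4.265) [heading=45, draw]
FD 10.1: (-9.397,-4.265) -> (-2.256,2.876) [heading=45, draw]
LT 135: heading 45 -> 180
Final: pos=(-2.256,2.876), heading=180, 7 segment(s) drawn

Segment endpoints: x in {-9.397, -8.266, -8.266, -2.256, -0.7, -0.7, 0, 6}, y in {-4.265, -3.134, 0, 2.876, 4.432, 7.566}
xmin=-9.397, ymin=-4.265, xmax=6, ymax=7.566

Answer: -9.397 -4.265 6 7.566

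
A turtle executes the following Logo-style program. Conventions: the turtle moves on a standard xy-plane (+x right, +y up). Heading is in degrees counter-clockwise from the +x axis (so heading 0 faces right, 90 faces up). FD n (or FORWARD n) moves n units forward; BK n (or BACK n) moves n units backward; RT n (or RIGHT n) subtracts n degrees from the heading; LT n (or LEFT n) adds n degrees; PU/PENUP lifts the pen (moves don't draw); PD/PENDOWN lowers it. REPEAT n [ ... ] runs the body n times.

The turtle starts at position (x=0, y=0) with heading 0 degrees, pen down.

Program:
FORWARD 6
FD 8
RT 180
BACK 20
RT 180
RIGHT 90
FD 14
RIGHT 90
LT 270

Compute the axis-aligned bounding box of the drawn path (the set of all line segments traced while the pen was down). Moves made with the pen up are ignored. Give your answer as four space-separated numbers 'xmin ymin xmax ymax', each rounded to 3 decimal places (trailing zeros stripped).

Answer: 0 -14 34 0

Derivation:
Executing turtle program step by step:
Start: pos=(0,0), heading=0, pen down
FD 6: (0,0) -> (6,0) [heading=0, draw]
FD 8: (6,0) -> (14,0) [heading=0, draw]
RT 180: heading 0 -> 180
BK 20: (14,0) -> (34,0) [heading=180, draw]
RT 180: heading 180 -> 0
RT 90: heading 0 -> 270
FD 14: (34,0) -> (34,-14) [heading=270, draw]
RT 90: heading 270 -> 180
LT 270: heading 180 -> 90
Final: pos=(34,-14), heading=90, 4 segment(s) drawn

Segment endpoints: x in {0, 6, 14, 34, 34}, y in {-14, 0, 0}
xmin=0, ymin=-14, xmax=34, ymax=0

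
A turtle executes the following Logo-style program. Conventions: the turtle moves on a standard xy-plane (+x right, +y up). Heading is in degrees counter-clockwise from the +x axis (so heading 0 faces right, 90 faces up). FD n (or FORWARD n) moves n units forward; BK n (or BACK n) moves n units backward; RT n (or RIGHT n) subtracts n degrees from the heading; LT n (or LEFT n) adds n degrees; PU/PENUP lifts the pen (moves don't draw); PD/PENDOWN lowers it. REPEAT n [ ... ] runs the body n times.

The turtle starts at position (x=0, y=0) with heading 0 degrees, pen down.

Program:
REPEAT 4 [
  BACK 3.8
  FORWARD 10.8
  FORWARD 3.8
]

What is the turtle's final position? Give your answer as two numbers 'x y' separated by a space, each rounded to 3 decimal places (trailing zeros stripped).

Answer: 43.2 0

Derivation:
Executing turtle program step by step:
Start: pos=(0,0), heading=0, pen down
REPEAT 4 [
  -- iteration 1/4 --
  BK 3.8: (0,0) -> (-3.8,0) [heading=0, draw]
  FD 10.8: (-3.8,0) -> (7,0) [heading=0, draw]
  FD 3.8: (7,0) -> (10.8,0) [heading=0, draw]
  -- iteration 2/4 --
  BK 3.8: (10.8,0) -> (7,0) [heading=0, draw]
  FD 10.8: (7,0) -> (17.8,0) [heading=0, draw]
  FD 3.8: (17.8,0) -> (21.6,0) [heading=0, draw]
  -- iteration 3/4 --
  BK 3.8: (21.6,0) -> (17.8,0) [heading=0, draw]
  FD 10.8: (17.8,0) -> (28.6,0) [heading=0, draw]
  FD 3.8: (28.6,0) -> (32.4,0) [heading=0, draw]
  -- iteration 4/4 --
  BK 3.8: (32.4,0) -> (28.6,0) [heading=0, draw]
  FD 10.8: (28.6,0) -> (39.4,0) [heading=0, draw]
  FD 3.8: (39.4,0) -> (43.2,0) [heading=0, draw]
]
Final: pos=(43.2,0), heading=0, 12 segment(s) drawn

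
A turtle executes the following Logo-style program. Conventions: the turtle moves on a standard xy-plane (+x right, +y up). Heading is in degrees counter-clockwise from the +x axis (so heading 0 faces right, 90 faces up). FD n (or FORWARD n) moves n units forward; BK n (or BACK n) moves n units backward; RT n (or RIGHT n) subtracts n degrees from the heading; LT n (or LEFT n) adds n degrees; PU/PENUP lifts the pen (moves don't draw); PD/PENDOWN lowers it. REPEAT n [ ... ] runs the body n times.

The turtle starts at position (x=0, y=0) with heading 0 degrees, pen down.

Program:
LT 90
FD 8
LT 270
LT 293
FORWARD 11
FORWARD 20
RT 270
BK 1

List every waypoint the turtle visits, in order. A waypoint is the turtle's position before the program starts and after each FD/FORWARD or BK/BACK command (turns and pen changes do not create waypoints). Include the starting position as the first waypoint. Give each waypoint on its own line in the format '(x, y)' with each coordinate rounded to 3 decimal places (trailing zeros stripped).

Executing turtle program step by step:
Start: pos=(0,0), heading=0, pen down
LT 90: heading 0 -> 90
FD 8: (0,0) -> (0,8) [heading=90, draw]
LT 270: heading 90 -> 0
LT 293: heading 0 -> 293
FD 11: (0,8) -> (4.298,-2.126) [heading=293, draw]
FD 20: (4.298,-2.126) -> (12.113,-20.536) [heading=293, draw]
RT 270: heading 293 -> 23
BK 1: (12.113,-20.536) -> (11.192,-20.926) [heading=23, draw]
Final: pos=(11.192,-20.926), heading=23, 4 segment(s) drawn
Waypoints (5 total):
(0, 0)
(0, 8)
(4.298, -2.126)
(12.113, -20.536)
(11.192, -20.926)

Answer: (0, 0)
(0, 8)
(4.298, -2.126)
(12.113, -20.536)
(11.192, -20.926)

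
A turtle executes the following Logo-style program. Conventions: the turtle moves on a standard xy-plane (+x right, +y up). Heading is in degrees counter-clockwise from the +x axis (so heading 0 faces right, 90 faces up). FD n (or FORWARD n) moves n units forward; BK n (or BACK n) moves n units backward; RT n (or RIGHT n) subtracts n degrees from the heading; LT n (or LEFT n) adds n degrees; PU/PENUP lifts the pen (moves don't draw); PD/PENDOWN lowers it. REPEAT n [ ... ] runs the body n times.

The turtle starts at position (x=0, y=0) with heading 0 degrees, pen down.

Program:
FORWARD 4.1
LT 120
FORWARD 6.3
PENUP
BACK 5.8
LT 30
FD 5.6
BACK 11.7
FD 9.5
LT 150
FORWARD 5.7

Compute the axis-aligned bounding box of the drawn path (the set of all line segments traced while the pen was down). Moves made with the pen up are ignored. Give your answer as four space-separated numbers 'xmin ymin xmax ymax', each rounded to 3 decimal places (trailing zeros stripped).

Answer: 0 0 4.1 5.456

Derivation:
Executing turtle program step by step:
Start: pos=(0,0), heading=0, pen down
FD 4.1: (0,0) -> (4.1,0) [heading=0, draw]
LT 120: heading 0 -> 120
FD 6.3: (4.1,0) -> (0.95,5.456) [heading=120, draw]
PU: pen up
BK 5.8: (0.95,5.456) -> (3.85,0.433) [heading=120, move]
LT 30: heading 120 -> 150
FD 5.6: (3.85,0.433) -> (-1,3.233) [heading=150, move]
BK 11.7: (-1,3.233) -> (9.133,-2.617) [heading=150, move]
FD 9.5: (9.133,-2.617) -> (0.906,2.133) [heading=150, move]
LT 150: heading 150 -> 300
FD 5.7: (0.906,2.133) -> (3.756,-2.803) [heading=300, move]
Final: pos=(3.756,-2.803), heading=300, 2 segment(s) drawn

Segment endpoints: x in {0, 0.95, 4.1}, y in {0, 5.456}
xmin=0, ymin=0, xmax=4.1, ymax=5.456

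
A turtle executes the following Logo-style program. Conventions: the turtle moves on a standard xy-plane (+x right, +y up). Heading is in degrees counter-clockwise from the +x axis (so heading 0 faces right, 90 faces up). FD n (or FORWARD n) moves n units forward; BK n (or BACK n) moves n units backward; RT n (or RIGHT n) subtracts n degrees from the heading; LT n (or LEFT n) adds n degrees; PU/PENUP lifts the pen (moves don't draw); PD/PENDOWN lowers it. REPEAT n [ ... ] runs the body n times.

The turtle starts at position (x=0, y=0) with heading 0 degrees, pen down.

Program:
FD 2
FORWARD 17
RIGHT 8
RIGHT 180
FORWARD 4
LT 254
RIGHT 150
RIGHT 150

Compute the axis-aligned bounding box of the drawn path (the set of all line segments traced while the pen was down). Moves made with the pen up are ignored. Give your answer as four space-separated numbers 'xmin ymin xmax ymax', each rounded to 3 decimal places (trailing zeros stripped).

Answer: 0 0 19 0.557

Derivation:
Executing turtle program step by step:
Start: pos=(0,0), heading=0, pen down
FD 2: (0,0) -> (2,0) [heading=0, draw]
FD 17: (2,0) -> (19,0) [heading=0, draw]
RT 8: heading 0 -> 352
RT 180: heading 352 -> 172
FD 4: (19,0) -> (15.039,0.557) [heading=172, draw]
LT 254: heading 172 -> 66
RT 150: heading 66 -> 276
RT 150: heading 276 -> 126
Final: pos=(15.039,0.557), heading=126, 3 segment(s) drawn

Segment endpoints: x in {0, 2, 15.039, 19}, y in {0, 0.557}
xmin=0, ymin=0, xmax=19, ymax=0.557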